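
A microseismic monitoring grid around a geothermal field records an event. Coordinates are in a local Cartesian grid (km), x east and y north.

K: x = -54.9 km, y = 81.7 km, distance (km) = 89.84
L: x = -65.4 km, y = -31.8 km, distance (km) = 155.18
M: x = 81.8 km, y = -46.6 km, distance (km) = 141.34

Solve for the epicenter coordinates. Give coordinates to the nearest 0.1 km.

x ≈ 34.8 km, y ≈ 86.7 km

Circle about each station: (x + 54.9)² + (y − 81.7)² = 89.84²; (x + 65.4)² + (y + 31.8)² = 155.18²; (x − 81.8)² + (y + 46.6)² = 141.34².
Subtracting pairs of circle equations eliminates x²+y² and gives linear equations (the radical axes):
-21.0 x − 227.0 y = -20410.11
273.4 x − 256.6 y = -12731.87
Solving the 2×2 system: x ≈ 34.8, y ≈ 86.7 km.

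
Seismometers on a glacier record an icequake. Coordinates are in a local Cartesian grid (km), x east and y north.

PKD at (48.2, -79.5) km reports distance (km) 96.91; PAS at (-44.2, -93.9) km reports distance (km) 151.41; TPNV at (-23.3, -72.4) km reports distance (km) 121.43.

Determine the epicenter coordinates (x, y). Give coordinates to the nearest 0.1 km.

(59.1, 16.8)

Circle about each station: (x − 48.2)² + (y + 79.5)² = 96.91²; (x + 44.2)² + (y + 93.9)² = 151.41²; (x + 23.3)² + (y + 72.4)² = 121.43².
Subtracting pairs of circle equations eliminates x²+y² and gives linear equations (the radical axes):
-184.8 x − 28.8 y = -11406.08
-143.0 x + 14.2 y = -8212.54
Solving the 2×2 system: x ≈ 59.1, y ≈ 16.8 km.
Check against PKD (with the unrounded x, y): √((x − 48.2)²+(y + 79.5)²) = 96.93 ≈ 96.91 km. ✓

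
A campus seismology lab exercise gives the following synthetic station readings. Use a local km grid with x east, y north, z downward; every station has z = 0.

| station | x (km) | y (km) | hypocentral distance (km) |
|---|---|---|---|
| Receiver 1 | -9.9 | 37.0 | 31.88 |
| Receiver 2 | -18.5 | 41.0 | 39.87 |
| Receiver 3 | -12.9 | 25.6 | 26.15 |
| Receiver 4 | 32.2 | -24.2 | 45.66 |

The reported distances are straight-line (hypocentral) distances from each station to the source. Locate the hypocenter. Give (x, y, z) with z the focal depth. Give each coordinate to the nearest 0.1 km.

Each station gives a sphere (x−x_i)² + (y−y_i)² + z² = d_i² (stations at z=0).
Subtracting the Receiver 1 sphere from Receiver 2 and Receiver 3: z² cancels, leaving linear equations in x and y:
-17.2 x + 8.0 y = -17.04
-6.0 x − 22.8 y = -312.73
Solving: x ≈ 6.567, y ≈ 11.988 km (keep extra digits for the depth step; rounded: 6.6, 12.0).
Then from the Receiver 1 sphere: z² = 31.88² − (x + 9.9)² − (y − 37.0)² with x = 6.567, y = 11.988, so z ≈ 10.935 ≈ 10.9 km.

(6.6, 12.0, 10.9)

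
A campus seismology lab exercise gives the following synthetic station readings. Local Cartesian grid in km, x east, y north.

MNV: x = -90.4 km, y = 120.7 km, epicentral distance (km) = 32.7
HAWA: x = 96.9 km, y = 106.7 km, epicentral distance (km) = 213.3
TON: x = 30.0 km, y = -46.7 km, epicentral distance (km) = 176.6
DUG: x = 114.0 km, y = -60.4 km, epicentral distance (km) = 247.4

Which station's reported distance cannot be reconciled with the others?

Solve using three stations at a time. Using MNV, TON, DUG (subtract circle equations pairwise → linear system) gives (x, y) ≈ (-83.5, 88.6).
Distances from that point to each station vs reported:
  MNV: calculated 32.8 vs reported 32.7 → residual 0.1 km
  HAWA: calculated 181.3 vs reported 213.3 → residual 32.0 km
  TON: calculated 176.6 vs reported 176.6 → residual 0.0 km
  DUG: calculated 247.4 vs reported 247.4 → residual 0.0 km
MNV, TON, DUG are mutually consistent (residuals ≈ 0); HAWA is off by 32.0 km.

HAWA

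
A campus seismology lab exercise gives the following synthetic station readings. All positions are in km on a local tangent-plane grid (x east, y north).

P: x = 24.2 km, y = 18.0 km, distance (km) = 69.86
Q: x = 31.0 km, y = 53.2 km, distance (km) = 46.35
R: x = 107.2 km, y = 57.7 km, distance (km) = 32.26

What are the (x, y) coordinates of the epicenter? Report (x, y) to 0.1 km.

x ≈ 75.8 km, y ≈ 65.1 km

Circle about each station: (x − 24.2)² + (y − 18.0)² = 69.86²; (x − 31.0)² + (y − 53.2)² = 46.35²; (x − 107.2)² + (y − 57.7)² = 32.26².
Subtracting pairs of circle equations eliminates x²+y² and gives linear equations (the radical axes):
13.6 x + 70.4 y = 5613.70
166.0 x + 79.4 y = 17751.20
Solving the 2×2 system: x ≈ 75.8, y ≈ 65.1 km.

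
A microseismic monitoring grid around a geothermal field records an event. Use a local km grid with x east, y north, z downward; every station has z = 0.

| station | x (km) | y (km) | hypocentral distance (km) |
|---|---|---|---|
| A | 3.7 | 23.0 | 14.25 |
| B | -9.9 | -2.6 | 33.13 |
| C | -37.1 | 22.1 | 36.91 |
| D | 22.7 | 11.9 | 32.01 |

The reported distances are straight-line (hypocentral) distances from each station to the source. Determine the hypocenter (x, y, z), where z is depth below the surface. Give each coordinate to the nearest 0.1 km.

Each station gives a sphere (x−x_i)² + (y−y_i)² + z² = d_i² (stations at z=0).
Subtracting the A sphere from B and C: z² cancels, leaving linear equations in x and y:
-27.2 x − 51.2 y = -1332.45
-81.6 x − 1.8 y = 162.84
Solving: x ≈ -2.600, y ≈ 27.406 km (keep extra digits for the depth step; rounded: -2.6, 27.4).
Then from the A sphere: z² = 14.25² − (x − 3.7)² − (y − 23.0)² with x = -2.600, y = 27.406, so z ≈ 11.998 ≈ 12.0 km.
Check against D (with the unrounded solution): distance 32.01 ≈ 32.01 km. ✓

(-2.6, 27.4, 12.0)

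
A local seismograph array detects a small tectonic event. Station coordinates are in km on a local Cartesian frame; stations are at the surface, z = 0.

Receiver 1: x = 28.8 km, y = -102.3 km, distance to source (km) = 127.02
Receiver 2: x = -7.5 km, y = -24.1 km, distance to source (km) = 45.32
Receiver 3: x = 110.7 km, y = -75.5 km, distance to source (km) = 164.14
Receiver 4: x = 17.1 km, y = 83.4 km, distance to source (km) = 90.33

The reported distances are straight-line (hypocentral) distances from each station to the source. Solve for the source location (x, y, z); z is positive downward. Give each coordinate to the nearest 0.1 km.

(-28.2, 8.8, 23.3)

Each station gives a sphere (x−x_i)² + (y−y_i)² + z² = d_i² (stations at z=0).
Subtracting the Receiver 1 sphere from Receiver 2 and Receiver 3: z² cancels, leaving linear equations in x and y:
-72.6 x + 156.4 y = 3422.51
163.8 x + 53.6 y = -4147.85
Solving: x ≈ -28.200, y ≈ 8.793 km (keep extra digits for the depth step; rounded: -28.2, 8.8).
Then from the Receiver 1 sphere: z² = 127.02² − (x − 28.8)² − (y + 102.3)² with x = -28.200, y = 8.793, so z ≈ 23.311 ≈ 23.3 km.
Check against Receiver 4 (with the unrounded solution): distance 90.34 ≈ 90.33 km. ✓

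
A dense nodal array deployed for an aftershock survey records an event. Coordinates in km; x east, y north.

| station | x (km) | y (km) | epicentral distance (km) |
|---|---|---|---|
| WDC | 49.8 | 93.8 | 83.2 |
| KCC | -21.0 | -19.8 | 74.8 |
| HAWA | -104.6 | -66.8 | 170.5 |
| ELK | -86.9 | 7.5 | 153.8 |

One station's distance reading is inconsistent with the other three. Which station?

ELK

Solve using three stations at a time. Using WDC, KCC, HAWA (subtract circle equations pairwise → linear system) gives (x, y) ≈ (47.3, 10.7).
Distances from that point to each station vs reported:
  WDC: calculated 83.2 vs reported 83.2 → residual 0.0 km
  KCC: calculated 74.8 vs reported 74.8 → residual 0.0 km
  HAWA: calculated 170.5 vs reported 170.5 → residual 0.0 km
  ELK: calculated 134.2 vs reported 153.8 → residual 19.6 km
WDC, KCC, HAWA are mutually consistent (residuals ≈ 0); ELK is off by 19.6 km.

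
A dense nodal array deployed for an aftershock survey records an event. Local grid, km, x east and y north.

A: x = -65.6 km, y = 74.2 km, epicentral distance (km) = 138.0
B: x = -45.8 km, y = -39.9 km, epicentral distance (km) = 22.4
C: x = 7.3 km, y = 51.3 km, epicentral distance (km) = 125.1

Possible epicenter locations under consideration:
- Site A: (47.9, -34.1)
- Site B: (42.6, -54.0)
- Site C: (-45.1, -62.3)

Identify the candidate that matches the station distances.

Site C

For each candidate, compare |candidate − station| to the reported distance:
Site A: residuals A 18.9, B 71.5, C 30.5 → max 71.5 km
Site B: residuals A 29.8, B 67.1, C 14.0 → max 67.1 km
Site C: residuals A 0.0, B 0.0, C 0.0 → max 0.0 km
Only Site C has all residuals ≈ 0.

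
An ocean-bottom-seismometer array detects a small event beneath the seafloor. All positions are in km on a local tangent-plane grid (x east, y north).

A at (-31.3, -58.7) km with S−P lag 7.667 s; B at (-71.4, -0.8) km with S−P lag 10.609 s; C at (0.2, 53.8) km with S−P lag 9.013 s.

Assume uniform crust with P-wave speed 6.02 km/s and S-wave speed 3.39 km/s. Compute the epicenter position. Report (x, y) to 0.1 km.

9.6 km east, -15.5 km north

Distance from S−P lag: d = Δt · v_P v_S / (v_P − v_S) = Δt · (6.02·3.39)/(6.02−3.39) ≈ 7.7596·Δt.
So d_A = 59.49, d_B = 82.32, d_C = 69.94 km.
Circle about each station: (x + 31.3)² + (y + 58.7)² = 59.49²; (x + 71.4)² + (y + 0.8)² = 82.32²; (x − 0.2)² + (y − 53.8)² = 69.94².
Subtracting the A equation from the B and C equations removes the quadratic terms:
-80.2 x + 115.8 y = -2564.30
63.0 x + 225.0 y = -2883.44
Solving the 2×2 system: x ≈ 9.6, y ≈ -15.5 km.
Check against A (with the unrounded x, y): √((x + 31.3)²+(y + 58.7)²) = 59.48 ≈ 59.49 km. ✓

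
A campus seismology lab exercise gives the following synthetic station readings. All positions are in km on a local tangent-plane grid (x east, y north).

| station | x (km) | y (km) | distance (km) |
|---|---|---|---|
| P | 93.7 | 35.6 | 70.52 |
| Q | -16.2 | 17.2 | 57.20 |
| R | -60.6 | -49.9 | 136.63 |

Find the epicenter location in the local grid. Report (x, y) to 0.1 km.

Circle about each station: (x − 93.7)² + (y − 35.6)² = 70.52²; (x + 16.2)² + (y − 17.2)² = 57.20²; (x + 60.6)² + (y + 49.9)² = 136.63².
Subtracting the P equation from the Q and R equations removes the quadratic terms:
-219.8 x − 36.8 y = -7787.54
-308.6 x − 171.0 y = -17579.37
Solving the 2×2 system: x ≈ 26.1, y ≈ 55.7 km.

x ≈ 26.1 km, y ≈ 55.7 km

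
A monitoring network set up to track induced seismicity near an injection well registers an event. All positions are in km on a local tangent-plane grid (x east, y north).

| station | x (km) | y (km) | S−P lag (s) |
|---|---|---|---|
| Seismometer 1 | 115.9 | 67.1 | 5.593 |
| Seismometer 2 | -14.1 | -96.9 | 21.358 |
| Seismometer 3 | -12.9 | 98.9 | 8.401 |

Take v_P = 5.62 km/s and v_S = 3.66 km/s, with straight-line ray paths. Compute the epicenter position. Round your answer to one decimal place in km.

x ≈ 74.7 km, y ≈ 108.9 km

Distance from S−P lag: d = Δt · v_P v_S / (v_P − v_S) = Δt · (5.62·3.66)/(5.62−3.66) ≈ 10.4945·Δt.
So d_Seismometer 1 = 58.70, d_Seismometer 2 = 224.14, d_Seismometer 3 = 88.16 km.
Circle about each station: (x − 115.9)² + (y − 67.1)² = 58.70²; (x + 14.1)² + (y + 96.9)² = 224.14²; (x + 12.9)² + (y − 98.9)² = 88.16².
Subtracting the Seismometer 1 equation from the Seismometer 2 and Seismometer 3 equations removes the quadratic terms:
-260.0 x − 328.0 y = -55139.85
-257.6 x + 63.6 y = -12314.10
Solving the 2×2 system: x ≈ 74.7, y ≈ 108.9 km.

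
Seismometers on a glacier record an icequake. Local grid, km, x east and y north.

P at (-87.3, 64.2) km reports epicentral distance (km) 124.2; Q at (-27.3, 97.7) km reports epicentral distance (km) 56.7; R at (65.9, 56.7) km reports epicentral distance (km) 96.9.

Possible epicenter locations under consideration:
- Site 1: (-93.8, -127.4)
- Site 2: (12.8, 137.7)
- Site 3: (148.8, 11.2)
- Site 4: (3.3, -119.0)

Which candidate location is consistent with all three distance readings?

For each candidate, compare |candidate − station| to the reported distance:
Site 1: residuals P 67.5, Q 178.0, R 146.8 → max 178.0 km
Site 2: residuals P 0.0, Q 0.1, R 0.0 → max 0.1 km
Site 3: residuals P 117.8, Q 139.5, R 2.3 → max 139.5 km
Site 4: residuals P 80.2, Q 162.1, R 89.6 → max 162.1 km
Only Site 2 has all residuals ≈ 0.

Site 2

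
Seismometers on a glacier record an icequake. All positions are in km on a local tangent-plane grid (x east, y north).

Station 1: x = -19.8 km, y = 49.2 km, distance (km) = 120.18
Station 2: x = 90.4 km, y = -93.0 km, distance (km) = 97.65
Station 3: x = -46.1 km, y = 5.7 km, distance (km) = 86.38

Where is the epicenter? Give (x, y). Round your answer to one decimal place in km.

Circle about each station: (x + 19.8)² + (y − 49.2)² = 120.18²; (x − 90.4)² + (y + 93.0)² = 97.65²; (x + 46.1)² + (y − 5.7)² = 86.38².
Subtracting pairs of circle equations eliminates x²+y² and gives linear equations (the radical axes):
220.4 x − 284.4 y = 18916.19
-52.6 x − 87.0 y = 6326.75
Solving the 2×2 system: x ≈ -4.5, y ≈ -70.0 km.
Check against Station 1 (with the unrounded x, y): √((x + 19.8)²+(y − 49.2)²) = 120.18 ≈ 120.18 km. ✓

(-4.5, -70.0)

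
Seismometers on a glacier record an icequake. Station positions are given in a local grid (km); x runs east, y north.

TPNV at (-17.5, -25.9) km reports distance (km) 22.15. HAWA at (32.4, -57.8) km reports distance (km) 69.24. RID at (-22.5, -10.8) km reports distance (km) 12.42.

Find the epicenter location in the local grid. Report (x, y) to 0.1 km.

Circle about each station: (x + 17.5)² + (y + 25.9)² = 22.15²; (x − 32.4)² + (y + 57.8)² = 69.24²; (x + 22.5)² + (y + 10.8)² = 12.42².
Subtracting pairs of circle equations eliminates x²+y² and gives linear equations (the radical axes):
99.8 x − 63.8 y = -890.02
-10.0 x + 30.2 y = -17.80
Solving the 2×2 system: x ≈ -11.8, y ≈ -4.5 km.

-11.8 km east, -4.5 km north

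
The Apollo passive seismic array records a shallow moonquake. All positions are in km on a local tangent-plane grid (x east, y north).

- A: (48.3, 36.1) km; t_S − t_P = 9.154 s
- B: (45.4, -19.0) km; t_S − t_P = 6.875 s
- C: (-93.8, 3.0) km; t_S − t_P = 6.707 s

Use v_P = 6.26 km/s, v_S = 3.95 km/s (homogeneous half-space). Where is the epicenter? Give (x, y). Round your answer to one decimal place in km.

-27.9 km east, -25.5 km north

Distance from S−P lag: d = Δt · v_P v_S / (v_P − v_S) = Δt · (6.26·3.95)/(6.26−3.95) ≈ 10.7043·Δt.
So d_A = 97.99, d_B = 73.59, d_C = 71.79 km.
Circle about each station: (x − 48.3)² + (y − 36.1)² = 97.99²; (x − 45.4)² + (y + 19.0)² = 73.59²; (x + 93.8)² + (y − 3.0)² = 71.79².
Subtracting the A equation from the B and C equations removes the quadratic terms:
-5.8 x − 110.2 y = 2972.61
-284.2 x − 66.2 y = 9619.58
Solving the 2×2 system: x ≈ -27.9, y ≈ -25.5 km.
Check against A (with the unrounded x, y): √((x − 48.3)²+(y − 36.1)²) = 97.99 ≈ 97.99 km. ✓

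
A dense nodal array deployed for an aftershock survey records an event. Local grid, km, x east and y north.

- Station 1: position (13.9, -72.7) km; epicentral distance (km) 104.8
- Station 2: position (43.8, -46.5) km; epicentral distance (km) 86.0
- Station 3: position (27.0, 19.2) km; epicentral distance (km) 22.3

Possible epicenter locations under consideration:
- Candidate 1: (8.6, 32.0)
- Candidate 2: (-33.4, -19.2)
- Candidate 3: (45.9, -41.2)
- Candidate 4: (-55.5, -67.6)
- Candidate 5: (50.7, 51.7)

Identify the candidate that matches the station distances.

Candidate 1

For each candidate, compare |candidate − station| to the reported distance:
Candidate 1: residuals Station 1 0.0, Station 2 0.0, Station 3 0.1 → max 0.1 km
Candidate 2: residuals Station 1 33.4, Station 2 4.1, Station 3 49.3 → max 49.3 km
Candidate 3: residuals Station 1 59.9, Station 2 80.3, Station 3 41.0 → max 80.3 km
Candidate 4: residuals Station 1 35.2, Station 2 15.5, Station 3 97.5 → max 97.5 km
Candidate 5: residuals Station 1 24.9, Station 2 12.4, Station 3 17.9 → max 24.9 km
Only Candidate 1 has all residuals ≈ 0.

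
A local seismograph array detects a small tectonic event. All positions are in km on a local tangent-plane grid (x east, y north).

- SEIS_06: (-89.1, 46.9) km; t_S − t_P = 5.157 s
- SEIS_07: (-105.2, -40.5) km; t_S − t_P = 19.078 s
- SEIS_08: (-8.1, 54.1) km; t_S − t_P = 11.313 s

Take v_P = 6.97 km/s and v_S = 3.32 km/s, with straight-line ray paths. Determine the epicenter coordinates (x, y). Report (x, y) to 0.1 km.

-76.1 km east, 76.9 km north

Distance from S−P lag: d = Δt · v_P v_S / (v_P − v_S) = Δt · (6.97·3.32)/(6.97−3.32) ≈ 6.3398·Δt.
So d_SEIS_06 = 32.69, d_SEIS_07 = 120.95, d_SEIS_08 = 71.72 km.
Circle about each station: (x + 89.1)² + (y − 46.9)² = 32.69²; (x + 105.2)² + (y + 40.5)² = 120.95²; (x + 8.1)² + (y − 54.1)² = 71.72².
Subtracting pairs of circle equations eliminates x²+y² and gives linear equations (the radical axes):
-32.2 x − 174.8 y = -10991.40
162.0 x + 14.4 y = -11221.12
Solving the 2×2 system: x ≈ -76.1, y ≈ 76.9 km.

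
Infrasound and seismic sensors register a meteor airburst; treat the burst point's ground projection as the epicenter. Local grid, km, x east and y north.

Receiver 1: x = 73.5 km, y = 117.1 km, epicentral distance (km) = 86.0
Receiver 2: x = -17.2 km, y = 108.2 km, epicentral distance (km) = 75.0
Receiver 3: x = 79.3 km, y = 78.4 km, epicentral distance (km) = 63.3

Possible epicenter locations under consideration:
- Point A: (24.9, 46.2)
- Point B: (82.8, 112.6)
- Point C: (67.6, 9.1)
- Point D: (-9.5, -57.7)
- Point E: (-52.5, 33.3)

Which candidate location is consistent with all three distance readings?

Point A

For each candidate, compare |candidate − station| to the reported distance:
Point A: residuals Receiver 1 0.0, Receiver 2 0.1, Receiver 3 0.1 → max 0.1 km
Point B: residuals Receiver 1 75.7, Receiver 2 25.1, Receiver 3 28.9 → max 75.7 km
Point C: residuals Receiver 1 22.2, Receiver 2 55.4, Receiver 3 7.0 → max 55.4 km
Point D: residuals Receiver 1 107.5, Receiver 2 91.1, Receiver 3 99.2 → max 107.5 km
Point E: residuals Receiver 1 65.3, Receiver 2 7.8, Receiver 3 76.0 → max 76.0 km
Only Point A has all residuals ≈ 0.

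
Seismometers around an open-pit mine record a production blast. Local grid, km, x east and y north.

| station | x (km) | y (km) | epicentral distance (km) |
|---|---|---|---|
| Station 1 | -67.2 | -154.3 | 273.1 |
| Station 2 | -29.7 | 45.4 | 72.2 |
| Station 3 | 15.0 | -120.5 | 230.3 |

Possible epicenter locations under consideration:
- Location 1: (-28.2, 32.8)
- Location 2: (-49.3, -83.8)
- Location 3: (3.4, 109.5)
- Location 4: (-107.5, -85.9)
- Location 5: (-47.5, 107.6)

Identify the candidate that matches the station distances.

For each candidate, compare |candidate − station| to the reported distance:
Location 1: residuals Station 1 82.0, Station 2 59.5, Station 3 71.0 → max 82.0 km
Location 2: residuals Station 1 200.4, Station 2 58.5, Station 3 156.3 → max 200.4 km
Location 3: residuals Station 1 0.0, Station 2 0.1, Station 3 0.0 → max 0.1 km
Location 4: residuals Station 1 193.7, Station 2 80.4, Station 3 103.0 → max 193.7 km
Location 5: residuals Station 1 10.5, Station 2 7.5, Station 3 6.2 → max 10.5 km
Only Location 3 has all residuals ≈ 0.

Location 3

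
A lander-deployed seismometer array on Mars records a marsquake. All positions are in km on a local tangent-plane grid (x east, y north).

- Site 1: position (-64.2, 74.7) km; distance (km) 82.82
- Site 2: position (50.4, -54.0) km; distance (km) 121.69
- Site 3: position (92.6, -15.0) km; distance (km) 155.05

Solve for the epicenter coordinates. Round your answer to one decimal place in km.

-62.3 km east, -8.1 km north

Circle about each station: (x + 64.2)² + (y − 74.7)² = 82.82²; (x − 50.4)² + (y + 54.0)² = 121.69²; (x − 92.6)² + (y + 15.0)² = 155.05².
Subtracting pairs of circle equations eliminates x²+y² and gives linear equations (the radical axes):
229.2 x − 257.4 y = -12194.87
313.6 x − 179.4 y = -18083.32
Solving the 2×2 system: x ≈ -62.3, y ≈ -8.1 km.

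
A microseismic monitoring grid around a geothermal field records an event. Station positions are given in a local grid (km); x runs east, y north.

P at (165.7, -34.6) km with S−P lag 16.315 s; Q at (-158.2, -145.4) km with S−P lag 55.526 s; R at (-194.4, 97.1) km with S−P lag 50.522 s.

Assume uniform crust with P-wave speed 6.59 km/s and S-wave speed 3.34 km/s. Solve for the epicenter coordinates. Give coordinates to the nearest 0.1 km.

147.0 km east, 74.3 km north

Distance from S−P lag: d = Δt · v_P v_S / (v_P − v_S) = Δt · (6.59·3.34)/(6.59−3.34) ≈ 6.7725·Δt.
So d_P = 110.49, d_Q = 376.05, d_R = 342.16 km.
Circle about each station: (x − 165.7)² + (y + 34.6)² = 110.49²; (x + 158.2)² + (y + 145.4)² = 376.05²; (x + 194.4)² + (y − 97.1)² = 342.16².
Subtracting the P equation from the Q and R equations removes the quadratic terms:
-647.8 x − 221.6 y = -111690.81
-720.2 x + 263.4 y = -86299.31
Solving the 2×2 system: x ≈ 147.0, y ≈ 74.3 km.
Check against P (with the unrounded x, y): √((x − 165.7)²+(y + 34.6)²) = 110.49 ≈ 110.49 km. ✓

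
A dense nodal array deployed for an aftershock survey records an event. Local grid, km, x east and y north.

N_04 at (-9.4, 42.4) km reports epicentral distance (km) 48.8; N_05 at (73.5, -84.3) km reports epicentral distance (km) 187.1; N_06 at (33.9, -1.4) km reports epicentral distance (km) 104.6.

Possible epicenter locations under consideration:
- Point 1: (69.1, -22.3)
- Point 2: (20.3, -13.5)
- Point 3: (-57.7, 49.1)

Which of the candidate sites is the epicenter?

For each candidate, compare |candidate − station| to the reported distance:
Point 1: residuals N_04 52.9, N_05 124.9, N_06 63.7 → max 124.9 km
Point 2: residuals N_04 14.5, N_05 98.5, N_06 86.4 → max 98.5 km
Point 3: residuals N_04 0.0, N_05 0.0, N_06 0.0 → max 0.0 km
Only Point 3 has all residuals ≈ 0.

Point 3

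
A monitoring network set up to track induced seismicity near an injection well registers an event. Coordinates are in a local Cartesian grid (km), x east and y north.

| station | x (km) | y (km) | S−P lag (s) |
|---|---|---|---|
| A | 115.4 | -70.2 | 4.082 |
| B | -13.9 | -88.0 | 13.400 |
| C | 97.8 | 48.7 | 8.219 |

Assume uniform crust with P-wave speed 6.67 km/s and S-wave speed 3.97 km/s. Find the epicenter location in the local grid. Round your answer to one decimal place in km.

Distance from S−P lag: d = Δt · v_P v_S / (v_P − v_S) = Δt · (6.67·3.97)/(6.67−3.97) ≈ 9.8074·Δt.
So d_A = 40.03, d_B = 131.42, d_C = 80.61 km.
Circle about each station: (x − 115.4)² + (y + 70.2)² = 40.03²; (x + 13.9)² + (y + 88.0)² = 131.42²; (x − 97.8)² + (y − 48.7)² = 80.61².
Subtracting the A equation from the B and C equations removes the quadratic terms:
-258.6 x − 35.6 y = -25976.81
-35.2 x + 237.8 y = -11204.24
Solving the 2×2 system: x ≈ 104.8, y ≈ -31.6 km.

(104.8, -31.6)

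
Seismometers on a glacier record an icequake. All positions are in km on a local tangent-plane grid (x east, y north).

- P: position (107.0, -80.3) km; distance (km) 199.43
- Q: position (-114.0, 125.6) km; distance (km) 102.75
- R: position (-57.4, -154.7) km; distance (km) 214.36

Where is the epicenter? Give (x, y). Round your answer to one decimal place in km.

Circle about each station: (x − 107.0)² + (y + 80.3)² = 199.43²; (x + 114.0)² + (y − 125.6)² = 102.75²; (x + 57.4)² + (y + 154.7)² = 214.36².
Subtracting pairs of circle equations eliminates x²+y² and gives linear equations (the radical axes):
-442.0 x + 411.8 y = 40089.03
-328.8 x − 148.8 y = 3151.88
Solving the 2×2 system: x ≈ -36.1, y ≈ 58.6 km.

-36.1 km east, 58.6 km north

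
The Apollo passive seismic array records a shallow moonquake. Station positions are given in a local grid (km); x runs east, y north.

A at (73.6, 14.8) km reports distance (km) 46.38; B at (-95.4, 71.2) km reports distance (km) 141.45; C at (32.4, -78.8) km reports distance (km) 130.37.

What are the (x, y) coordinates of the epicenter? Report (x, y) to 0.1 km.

(44.6, 51.0)

Circle about each station: (x − 73.6)² + (y − 14.8)² = 46.38²; (x + 95.4)² + (y − 71.2)² = 141.45²; (x − 32.4)² + (y + 78.8)² = 130.37².
Subtracting the A equation from the B and C equations removes the quadratic terms:
-338.0 x + 112.8 y = -9322.40
-82.4 x − 187.2 y = -13222.03
Solving the 2×2 system: x ≈ 44.6, y ≈ 51.0 km.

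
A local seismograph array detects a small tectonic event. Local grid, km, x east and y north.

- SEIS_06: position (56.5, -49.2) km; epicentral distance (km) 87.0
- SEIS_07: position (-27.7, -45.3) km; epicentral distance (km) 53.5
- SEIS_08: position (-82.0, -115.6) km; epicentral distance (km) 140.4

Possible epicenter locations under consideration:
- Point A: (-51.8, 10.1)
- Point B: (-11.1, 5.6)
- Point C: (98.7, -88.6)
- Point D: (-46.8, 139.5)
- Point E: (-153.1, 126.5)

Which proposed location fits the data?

Point B

For each candidate, compare |candidate − station| to the reported distance:
Point A: residuals SEIS_06 36.5, SEIS_07 6.9, SEIS_08 11.1 → max 36.5 km
Point B: residuals SEIS_06 0.0, SEIS_07 0.0, SEIS_08 0.0 → max 0.0 km
Point C: residuals SEIS_06 29.3, SEIS_07 80.1, SEIS_08 42.3 → max 80.1 km
Point D: residuals SEIS_06 128.1, SEIS_07 132.3, SEIS_08 117.1 → max 132.3 km
Point E: residuals SEIS_06 186.5, SEIS_07 159.2, SEIS_08 111.9 → max 186.5 km
Only Point B has all residuals ≈ 0.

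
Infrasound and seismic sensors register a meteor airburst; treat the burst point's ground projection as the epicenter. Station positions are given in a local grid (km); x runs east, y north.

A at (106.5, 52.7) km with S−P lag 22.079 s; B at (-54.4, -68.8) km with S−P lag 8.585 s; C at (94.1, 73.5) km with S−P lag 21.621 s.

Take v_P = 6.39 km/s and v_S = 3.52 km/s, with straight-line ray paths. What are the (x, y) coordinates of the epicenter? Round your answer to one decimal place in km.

x ≈ -57.8 km, y ≈ -1.6 km

Distance from S−P lag: d = Δt · v_P v_S / (v_P − v_S) = Δt · (6.39·3.52)/(6.39−3.52) ≈ 7.8372·Δt.
So d_A = 173.04, d_B = 67.28, d_C = 169.45 km.
Circle about each station: (x − 106.5)² + (y − 52.7)² = 173.04²; (x + 54.4)² + (y + 68.8)² = 67.28²; (x − 94.1)² + (y − 73.5)² = 169.45².
Subtracting the A equation from the B and C equations removes the quadratic terms:
-321.8 x − 243.0 y = 18989.50
-24.8 x + 41.6 y = 1367.06
Solving the 2×2 system: x ≈ -57.8, y ≈ -1.6 km.
Check against A (with the unrounded x, y): √((x − 106.5)²+(y − 52.7)²) = 173.04 ≈ 173.04 km. ✓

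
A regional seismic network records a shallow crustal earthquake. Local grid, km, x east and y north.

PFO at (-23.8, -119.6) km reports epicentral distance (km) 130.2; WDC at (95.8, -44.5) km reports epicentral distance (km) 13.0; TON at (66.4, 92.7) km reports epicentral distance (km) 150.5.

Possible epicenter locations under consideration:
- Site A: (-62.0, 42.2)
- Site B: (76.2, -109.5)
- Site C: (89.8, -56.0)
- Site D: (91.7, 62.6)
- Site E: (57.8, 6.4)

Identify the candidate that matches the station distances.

For each candidate, compare |candidate − station| to the reported distance:
Site A: residuals PFO 36.0, WDC 167.0, TON 12.5 → max 167.0 km
Site B: residuals PFO 29.7, WDC 54.9, TON 51.9 → max 54.9 km
Site C: residuals PFO 0.0, WDC 0.0, TON 0.0 → max 0.0 km
Site D: residuals PFO 85.5, WDC 94.2, TON 111.2 → max 111.2 km
Site E: residuals PFO 19.9, WDC 50.5, TON 63.8 → max 63.8 km
Only Site C has all residuals ≈ 0.

Site C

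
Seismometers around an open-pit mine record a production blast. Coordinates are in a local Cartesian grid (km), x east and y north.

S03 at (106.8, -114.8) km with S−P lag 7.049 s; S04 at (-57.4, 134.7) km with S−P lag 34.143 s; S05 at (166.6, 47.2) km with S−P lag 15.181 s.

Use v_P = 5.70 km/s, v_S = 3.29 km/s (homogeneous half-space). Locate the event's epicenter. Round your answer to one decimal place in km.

121.3 km east, -61.9 km north

Distance from S−P lag: d = Δt · v_P v_S / (v_P − v_S) = Δt · (5.70·3.29)/(5.70−3.29) ≈ 7.7813·Δt.
So d_S03 = 54.85, d_S04 = 265.68, d_S05 = 118.13 km.
Circle about each station: (x − 106.8)² + (y + 114.8)² = 54.85²; (x + 57.4)² + (y − 134.7)² = 265.68²; (x − 166.6)² + (y − 47.2)² = 118.13².
Subtracting the S03 equation from the S04 and S05 equations removes the quadratic terms:
-328.4 x + 499.0 y = -70723.77
119.6 x + 324.0 y = -5548.05
Solving the 2×2 system: x ≈ 121.3, y ≈ -61.9 km.
Check against S03 (with the unrounded x, y): √((x − 106.8)²+(y + 114.8)²) = 54.85 ≈ 54.85 km. ✓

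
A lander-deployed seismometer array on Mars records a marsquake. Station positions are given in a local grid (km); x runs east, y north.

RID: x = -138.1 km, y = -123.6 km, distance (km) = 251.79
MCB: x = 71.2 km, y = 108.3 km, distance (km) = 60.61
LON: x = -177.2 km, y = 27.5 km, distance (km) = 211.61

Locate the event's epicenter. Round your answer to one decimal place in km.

x ≈ 31.5 km, y ≈ 62.5 km

Circle about each station: (x + 138.1)² + (y + 123.6)² = 251.79²; (x − 71.2)² + (y − 108.3)² = 60.61²; (x + 177.2)² + (y − 27.5)² = 211.61².
Subtracting the RID equation from the MCB and LON equations removes the quadratic terms:
418.6 x + 463.8 y = 42174.39
-78.2 x + 302.2 y = 16426.93
Solving the 2×2 system: x ≈ 31.5, y ≈ 62.5 km.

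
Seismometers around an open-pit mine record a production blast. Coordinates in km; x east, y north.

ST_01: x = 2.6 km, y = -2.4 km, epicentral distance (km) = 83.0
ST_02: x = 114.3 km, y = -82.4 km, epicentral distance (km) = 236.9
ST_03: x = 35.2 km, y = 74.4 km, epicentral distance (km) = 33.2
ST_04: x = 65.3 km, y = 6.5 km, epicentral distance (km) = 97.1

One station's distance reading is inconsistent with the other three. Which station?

ST_02

Solve using three stations at a time. Using ST_01, ST_03, ST_04 (subtract circle equations pairwise → linear system) gives (x, y) ≈ (2.5, 80.6).
Distances from that point to each station vs reported:
  ST_01: calculated 83.0 vs reported 83.0 → residual 0.0 km
  ST_02: calculated 197.6 vs reported 236.9 → residual 39.3 km
  ST_03: calculated 33.2 vs reported 33.2 → residual 0.0 km
  ST_04: calculated 97.1 vs reported 97.1 → residual 0.0 km
ST_01, ST_03, ST_04 are mutually consistent (residuals ≈ 0); ST_02 is off by 39.3 km.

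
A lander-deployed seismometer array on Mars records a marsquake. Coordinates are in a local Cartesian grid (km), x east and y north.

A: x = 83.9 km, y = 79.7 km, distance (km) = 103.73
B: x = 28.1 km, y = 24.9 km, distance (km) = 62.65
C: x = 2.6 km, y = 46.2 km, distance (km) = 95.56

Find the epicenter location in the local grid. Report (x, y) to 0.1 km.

x ≈ 68.6 km, y ≈ -22.9 km

Circle about each station: (x − 83.9)² + (y − 79.7)² = 103.73²; (x − 28.1)² + (y − 24.9)² = 62.65²; (x − 2.6)² + (y − 46.2)² = 95.56².
Subtracting the A equation from the B and C equations removes the quadratic terms:
-111.6 x − 109.6 y = -5146.79
-162.6 x − 67.0 y = -9621.90
Solving the 2×2 system: x ≈ 68.6, y ≈ -22.9 km.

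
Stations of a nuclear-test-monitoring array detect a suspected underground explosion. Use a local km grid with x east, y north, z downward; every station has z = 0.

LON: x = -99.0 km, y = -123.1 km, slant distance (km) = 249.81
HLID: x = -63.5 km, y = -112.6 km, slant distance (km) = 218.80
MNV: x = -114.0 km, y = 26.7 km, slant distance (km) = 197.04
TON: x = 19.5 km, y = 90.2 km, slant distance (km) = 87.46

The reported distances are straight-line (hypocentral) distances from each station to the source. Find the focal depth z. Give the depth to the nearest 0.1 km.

depth ≈ 54.1 km

Each station gives a sphere (x−x_i)² + (y−y_i)² + z² = d_i² (stations at z=0).
Subtracting the LON sphere from HLID and MNV: z² cancels, leaving linear equations in x and y:
71.0 x + 21.0 y = 6288.00
-30.0 x + 299.6 y = 12334.55
Solving: x ≈ 74.189, y ≈ 48.599 km (keep extra digits for the depth step; rounded: 74.2, 48.6).
Then from the LON sphere: z² = 249.81² − (x + 99.0)² − (y + 123.1)² with x = 74.189, y = 48.599, so z ≈ 54.130 ≈ 54.1 km.
Check against TON (with the unrounded solution): distance 87.47 ≈ 87.46 km. ✓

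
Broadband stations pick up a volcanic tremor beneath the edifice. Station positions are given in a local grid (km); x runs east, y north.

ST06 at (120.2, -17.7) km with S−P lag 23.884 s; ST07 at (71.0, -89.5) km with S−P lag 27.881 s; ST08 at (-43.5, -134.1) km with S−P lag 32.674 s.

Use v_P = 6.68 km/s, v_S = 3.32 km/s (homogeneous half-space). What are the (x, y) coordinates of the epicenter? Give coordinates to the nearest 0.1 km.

Distance from S−P lag: d = Δt · v_P v_S / (v_P − v_S) = Δt · (6.68·3.32)/(6.68−3.32) ≈ 6.6005·Δt.
So d_ST06 = 157.65, d_ST07 = 184.03, d_ST08 = 215.66 km.
Circle about each station: (x − 120.2)² + (y + 17.7)² = 157.65²; (x − 71.0)² + (y + 89.5)² = 184.03²; (x + 43.5)² + (y + 134.1)² = 215.66².
Subtracting pairs of circle equations eliminates x²+y² and gives linear equations (the radical axes):
-98.4 x − 143.6 y = -10723.60
-327.4 x − 232.8 y = -16541.98
Solving the 2×2 system: x ≈ -5.0, y ≈ 78.1 km.

x ≈ -5.0 km, y ≈ 78.1 km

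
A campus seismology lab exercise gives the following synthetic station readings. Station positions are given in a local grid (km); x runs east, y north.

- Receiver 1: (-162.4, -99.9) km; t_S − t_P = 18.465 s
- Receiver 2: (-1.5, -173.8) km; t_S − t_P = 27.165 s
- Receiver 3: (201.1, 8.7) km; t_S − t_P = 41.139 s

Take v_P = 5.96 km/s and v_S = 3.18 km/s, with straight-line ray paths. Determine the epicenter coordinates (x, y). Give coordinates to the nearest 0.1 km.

Distance from S−P lag: d = Δt · v_P v_S / (v_P − v_S) = Δt · (5.96·3.18)/(5.96−3.18) ≈ 6.8176·Δt.
So d_Receiver 1 = 125.89, d_Receiver 2 = 185.20, d_Receiver 3 = 280.47 km.
Circle about each station: (x + 162.4)² + (y + 99.9)² = 125.89²; (x + 1.5)² + (y + 173.8)² = 185.20²; (x − 201.1)² + (y − 8.7)² = 280.47².
Subtracting the Receiver 1 equation from the Receiver 2 and Receiver 3 equations removes the quadratic terms:
321.8 x − 147.8 y = -24595.83
727.0 x + 217.2 y = -58652.00
Solving the 2×2 system: x ≈ -79.0, y ≈ -5.6 km.

x ≈ -79.0 km, y ≈ -5.6 km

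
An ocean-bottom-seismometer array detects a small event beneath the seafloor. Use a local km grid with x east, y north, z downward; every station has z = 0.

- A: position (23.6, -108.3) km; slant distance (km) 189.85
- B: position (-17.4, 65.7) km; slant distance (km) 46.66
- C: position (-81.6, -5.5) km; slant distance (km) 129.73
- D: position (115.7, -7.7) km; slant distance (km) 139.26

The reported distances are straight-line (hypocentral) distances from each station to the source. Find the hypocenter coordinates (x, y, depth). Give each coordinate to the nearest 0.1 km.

Each station gives a sphere (x−x_i)² + (y−y_i)² + z² = d_i² (stations at z=0).
Subtracting the A sphere from B and C: z² cancels, leaving linear equations in x and y:
-82.0 x + 348.0 y = 26199.27
-210.4 x + 205.6 y = 13616.11
Solving: x ≈ 11.500, y ≈ 77.995 km (keep extra digits for the depth step; rounded: 11.5, 78.0).
Then from the A sphere: z² = 189.85² − (x − 23.6)² − (y + 108.3)² with x = 11.500, y = 77.995, so z ≈ 34.508 ≈ 34.5 km.

(11.5, 78.0, 34.5)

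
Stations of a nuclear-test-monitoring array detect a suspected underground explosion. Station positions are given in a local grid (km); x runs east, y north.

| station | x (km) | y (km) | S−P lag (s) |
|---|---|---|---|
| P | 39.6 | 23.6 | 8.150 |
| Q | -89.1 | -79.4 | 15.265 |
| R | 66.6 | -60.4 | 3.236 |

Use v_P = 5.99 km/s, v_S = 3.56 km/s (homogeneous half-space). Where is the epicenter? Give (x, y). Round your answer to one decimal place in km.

x ≈ 41.1 km, y ≈ -47.9 km

Distance from S−P lag: d = Δt · v_P v_S / (v_P − v_S) = Δt · (5.99·3.56)/(5.99−3.56) ≈ 8.7755·Δt.
So d_P = 71.52, d_Q = 133.96, d_R = 28.40 km.
Circle about each station: (x − 39.6)² + (y − 23.6)² = 71.52²; (x + 89.1)² + (y + 79.4)² = 133.96²; (x − 66.6)² + (y + 60.4)² = 28.40².
Subtracting pairs of circle equations eliminates x²+y² and gives linear equations (the radical axes):
-257.4 x − 206.0 y = -712.12
54.0 x − 168.0 y = 10267.15
Solving the 2×2 system: x ≈ 41.1, y ≈ -47.9 km.
Check against P (with the unrounded x, y): √((x − 39.6)²+(y − 23.6)²) = 71.52 ≈ 71.52 km. ✓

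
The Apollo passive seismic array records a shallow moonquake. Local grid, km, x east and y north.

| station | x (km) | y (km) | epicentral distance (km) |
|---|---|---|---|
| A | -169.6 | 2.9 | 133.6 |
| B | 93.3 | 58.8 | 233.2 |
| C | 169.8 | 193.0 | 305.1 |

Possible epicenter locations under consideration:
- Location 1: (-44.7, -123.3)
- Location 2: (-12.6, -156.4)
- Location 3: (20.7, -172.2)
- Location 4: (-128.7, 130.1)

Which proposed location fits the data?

For each candidate, compare |candidate − station| to the reported distance:
Location 1: residuals A 44.0, B 4.7, C 77.1 → max 77.1 km
Location 2: residuals A 90.1, B 6.6, C 89.0 → max 90.1 km
Location 3: residuals A 125.0, B 8.9, C 89.4 → max 125.0 km
Location 4: residuals A 0.0, B 0.0, C 0.0 → max 0.0 km
Only Location 4 has all residuals ≈ 0.

Location 4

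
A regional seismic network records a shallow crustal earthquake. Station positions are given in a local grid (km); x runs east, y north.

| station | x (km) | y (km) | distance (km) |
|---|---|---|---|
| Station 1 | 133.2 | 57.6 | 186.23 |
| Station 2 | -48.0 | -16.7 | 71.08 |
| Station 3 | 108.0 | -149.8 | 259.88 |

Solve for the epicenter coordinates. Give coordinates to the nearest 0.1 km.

Circle about each station: (x − 133.2)² + (y − 57.6)² = 186.23²; (x + 48.0)² + (y + 16.7)² = 71.08²; (x − 108.0)² + (y + 149.8)² = 259.88².
Subtracting the Station 1 equation from the Station 2 and Station 3 equations removes the quadratic terms:
-362.4 x − 148.6 y = 11152.14
-50.4 x − 414.8 y = -19811.96
Solving the 2×2 system: x ≈ -53.0, y ≈ 54.2 km.

x ≈ -53.0 km, y ≈ 54.2 km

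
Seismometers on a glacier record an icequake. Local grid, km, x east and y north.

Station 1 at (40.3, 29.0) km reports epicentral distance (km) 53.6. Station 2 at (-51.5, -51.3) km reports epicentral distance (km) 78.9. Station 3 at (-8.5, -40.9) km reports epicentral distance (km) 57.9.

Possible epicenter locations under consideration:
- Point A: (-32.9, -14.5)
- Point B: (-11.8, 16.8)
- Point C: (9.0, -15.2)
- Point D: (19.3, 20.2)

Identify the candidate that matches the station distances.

For each candidate, compare |candidate − station| to the reported distance:
Point A: residuals Station 1 31.5, Station 2 37.7, Station 3 22.0 → max 37.7 km
Point B: residuals Station 1 0.1, Station 2 0.1, Station 3 0.1 → max 0.1 km
Point C: residuals Station 1 0.6, Station 2 8.4, Station 3 26.8 → max 26.8 km
Point D: residuals Station 1 30.8, Station 2 21.7, Station 3 9.2 → max 30.8 km
Only Point B has all residuals ≈ 0.

Point B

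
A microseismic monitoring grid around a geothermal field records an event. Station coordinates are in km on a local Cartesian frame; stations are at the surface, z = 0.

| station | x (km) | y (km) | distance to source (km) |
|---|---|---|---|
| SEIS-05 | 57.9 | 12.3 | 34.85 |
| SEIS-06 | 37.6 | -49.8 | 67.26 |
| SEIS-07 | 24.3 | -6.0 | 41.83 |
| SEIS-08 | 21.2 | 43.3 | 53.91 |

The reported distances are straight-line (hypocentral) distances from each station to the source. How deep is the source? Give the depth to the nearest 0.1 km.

Each station gives a sphere (x−x_i)² + (y−y_i)² + z² = d_i² (stations at z=0).
Subtracting the SEIS-05 sphere from SEIS-06 and SEIS-07: z² cancels, leaving linear equations in x and y:
-40.6 x − 124.2 y = -2919.29
-67.2 x − 36.6 y = -3412.44
Solving: x ≈ 46.205, y ≈ 8.401 km (keep extra digits for the depth step; rounded: 46.2, 8.4).
Then from the SEIS-05 sphere: z² = 34.85² − (x − 57.9)² − (y − 12.3)² with x = 46.205, y = 8.401, so z ≈ 32.597 ≈ 32.6 km.
Check against SEIS-08 (with the unrounded solution): distance 53.91 ≈ 53.91 km. ✓

depth ≈ 32.6 km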